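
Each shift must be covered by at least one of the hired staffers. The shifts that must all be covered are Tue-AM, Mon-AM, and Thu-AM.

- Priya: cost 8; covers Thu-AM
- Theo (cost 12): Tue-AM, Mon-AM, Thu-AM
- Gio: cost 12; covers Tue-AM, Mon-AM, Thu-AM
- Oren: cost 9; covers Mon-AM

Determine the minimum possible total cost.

This is an integer covering problem.
Theo alone covers Tue-AM, Mon-AM, Thu-AM — every shift.
Total cost: 12.
No cover costs less than 12.

12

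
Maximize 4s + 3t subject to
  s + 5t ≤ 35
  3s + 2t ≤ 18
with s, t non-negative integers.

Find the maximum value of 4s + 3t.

26

(s,t)=(2,6): 1·2+5·6=32≤35, 3·2+2·6=18≤18, objective 26.
(s,t)=(2,5): 1·2+5·5=27≤35, 3·2+2·5=16≤18, objective 23.
(s,t)=(1,6): 1·1+5·6=31≤35, 3·1+2·6=15≤18, objective 22.
(s,t)=(0,7): 1·0+5·7=35≤35, 3·0+2·7=14≤18, objective 21.
The best lattice point is (2,6), giving 26.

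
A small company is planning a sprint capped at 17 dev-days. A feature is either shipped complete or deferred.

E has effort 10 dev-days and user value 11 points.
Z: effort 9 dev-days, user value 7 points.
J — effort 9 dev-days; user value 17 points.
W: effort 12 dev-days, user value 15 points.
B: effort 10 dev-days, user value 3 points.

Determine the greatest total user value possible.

J: effort 9 ≤ 17, user value 17.
W: effort 12 ≤ 17, user value 15.
Best is J with total user value 17.

17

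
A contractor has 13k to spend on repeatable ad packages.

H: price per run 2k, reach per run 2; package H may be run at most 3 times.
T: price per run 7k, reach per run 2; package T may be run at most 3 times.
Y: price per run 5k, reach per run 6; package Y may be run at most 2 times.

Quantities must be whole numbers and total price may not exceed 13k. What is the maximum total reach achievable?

14

Take 1×H and 2×Y: price 12 ≤ 13, reach 1·2 + 2·6 = 14.
Y has the best ratio (6/5) and is taken to its limit of 2; remaining capacity is filled optimally with the others.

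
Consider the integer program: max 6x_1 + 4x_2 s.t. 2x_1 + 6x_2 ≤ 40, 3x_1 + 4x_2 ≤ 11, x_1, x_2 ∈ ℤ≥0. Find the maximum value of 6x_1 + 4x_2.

18

(x_1,x_2)=(3,0): 2·3+6·0=6≤40, 3·3+4·0=9≤11, objective 18.
(x_1,x_2)=(2,1): 2·2+6·1=10≤40, 3·2+4·1=10≤11, objective 16.
(x_1,x_2)=(2,0): 2·2+6·0=4≤40, 3·2+4·0=6≤11, objective 12.
The best lattice point is (3,0), giving 18.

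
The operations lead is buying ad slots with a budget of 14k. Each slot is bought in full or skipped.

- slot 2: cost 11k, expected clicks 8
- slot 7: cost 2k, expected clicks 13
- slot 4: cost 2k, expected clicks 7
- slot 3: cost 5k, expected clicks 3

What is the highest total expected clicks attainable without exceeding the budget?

23

This is a 0-1 knapsack instance.
slot 7 + slot 4 + slot 3: cost 2 + 2 + 5 = 9 ≤ 14, expected clicks 13 + 7 + 3 = 23.
slot 2 + slot 7: cost 11 + 2 = 13 ≤ 14, expected clicks 8 + 13 = 21.
Best is slot 7, slot 4, and slot 3 with total expected clicks 23.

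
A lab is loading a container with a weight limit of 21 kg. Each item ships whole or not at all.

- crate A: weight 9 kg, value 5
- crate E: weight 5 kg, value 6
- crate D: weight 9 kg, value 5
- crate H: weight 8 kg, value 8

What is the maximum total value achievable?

Take crate E and crate H: weight 5 + 8 = 13 ≤ 21, value 6 + 8 = 14.
No other feasible combination does better.

14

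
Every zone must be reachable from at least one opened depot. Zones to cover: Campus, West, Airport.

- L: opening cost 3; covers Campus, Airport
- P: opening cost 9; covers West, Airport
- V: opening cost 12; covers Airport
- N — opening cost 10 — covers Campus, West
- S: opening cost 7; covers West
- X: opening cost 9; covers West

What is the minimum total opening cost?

10

This is an integer covering problem.
Choose L and S: together they cover Campus, West, Airport — every zone.
Total opening cost: 3 + 7 = 10.
No cover costs less than 10.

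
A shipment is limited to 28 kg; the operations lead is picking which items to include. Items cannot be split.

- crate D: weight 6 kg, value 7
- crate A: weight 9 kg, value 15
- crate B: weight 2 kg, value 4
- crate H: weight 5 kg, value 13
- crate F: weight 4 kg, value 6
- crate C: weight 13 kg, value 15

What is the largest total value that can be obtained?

45

Allowing fractional choices, the relaxed optimum would be about 47.3, but items are indivisible.
crate D + crate A + crate H + crate F: weight 6 + 9 + 5 + 4 = 24 ≤ 28, value 7 + 15 + 13 + 6 = 41.
crate D + crate A + crate B + crate H + crate F: weight 6 + 9 + 2 + 5 + 4 = 26 ≤ 28, value 7 + 15 + 4 + 13 + 6 = 45.
crate A + crate H + crate C: weight 9 + 5 + 13 = 27 ≤ 28, value 15 + 13 + 15 = 43.
Best is crate D, crate A, crate B, crate H, and crate F with total value 45.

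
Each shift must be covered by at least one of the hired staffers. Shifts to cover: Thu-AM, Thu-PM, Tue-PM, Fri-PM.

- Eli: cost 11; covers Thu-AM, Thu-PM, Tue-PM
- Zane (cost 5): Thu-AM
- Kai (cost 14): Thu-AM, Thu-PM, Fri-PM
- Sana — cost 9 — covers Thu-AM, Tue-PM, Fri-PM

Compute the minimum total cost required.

20

Choose Eli and Sana: together they cover Thu-AM, Thu-PM, Tue-PM, Fri-PM — every shift.
Total cost: 11 + 9 = 20.
No cover costs less than 20.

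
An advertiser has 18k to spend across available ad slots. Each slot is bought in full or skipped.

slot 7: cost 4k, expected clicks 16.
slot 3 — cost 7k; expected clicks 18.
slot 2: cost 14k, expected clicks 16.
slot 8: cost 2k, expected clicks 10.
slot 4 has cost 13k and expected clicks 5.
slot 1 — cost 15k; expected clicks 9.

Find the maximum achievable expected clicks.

44

Allowing fractional choices, the relaxed optimum would be about 49.7, but ad slots are indivisible.
slot 7 + slot 3: cost 4 + 7 = 11 ≤ 18, expected clicks 16 + 18 = 34.
slot 7 + slot 3 + slot 8: cost 4 + 7 + 2 = 13 ≤ 18, expected clicks 16 + 18 + 10 = 44.
Best is slot 7, slot 3, and slot 8 with total expected clicks 44.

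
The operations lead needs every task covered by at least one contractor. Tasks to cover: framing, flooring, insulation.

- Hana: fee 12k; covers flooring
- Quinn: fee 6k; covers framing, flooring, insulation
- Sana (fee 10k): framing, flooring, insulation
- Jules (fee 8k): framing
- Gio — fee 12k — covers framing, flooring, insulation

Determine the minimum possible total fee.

Quinn alone covers framing, flooring, insulation — every task.
Total fee: 6.
No cover costs less than 6.

6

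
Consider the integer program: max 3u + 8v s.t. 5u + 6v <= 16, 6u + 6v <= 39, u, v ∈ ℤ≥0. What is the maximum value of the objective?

Relaxing integrality, the LP optimum is 21.33 at (u,v) = (0, 2.67), which is not an integer point.
(u,v)=(0,2): 5·0+6·2=12≤16, 6·0+6·2=12≤39, objective 16.
(u,v)=(1,1): 5·1+6·1=11≤16, 6·1+6·1=12≤39, objective 11.
(u,v)=(0,1): 5·0+6·1=6≤16, 6·0+6·1=6≤39, objective 8.
No feasible integer point exceeds 16.

16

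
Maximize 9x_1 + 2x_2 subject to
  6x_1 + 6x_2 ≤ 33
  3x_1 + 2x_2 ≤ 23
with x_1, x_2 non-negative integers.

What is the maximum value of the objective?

45

(x_1,x_2)=(5,0) is feasible, giving 45.
(x_1,x_2)=(4,1) is feasible, giving 38.
The best lattice point is (5,0), giving 45.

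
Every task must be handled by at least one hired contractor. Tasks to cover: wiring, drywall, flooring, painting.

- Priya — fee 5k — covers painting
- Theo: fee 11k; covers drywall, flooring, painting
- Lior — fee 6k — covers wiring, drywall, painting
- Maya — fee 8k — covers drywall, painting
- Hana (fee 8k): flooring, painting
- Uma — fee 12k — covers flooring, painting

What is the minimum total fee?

14

This is a weighted set-cover instance.
Choose Lior and Hana: together they cover wiring, drywall, flooring, painting — every task.
Total fee: 6 + 8 = 14.
No cover costs less than 14.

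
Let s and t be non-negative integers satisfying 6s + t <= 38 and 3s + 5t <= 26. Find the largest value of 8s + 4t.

52

Relaxing integrality, the LP optimum is 54.81 at (s,t) = (6.07, 1.56), which is not an integer point.
(s,t)=(6,1): 6·6+1·1=37≤38, 3·6+5·1=23≤26, objective 52.
(s,t)=(6,0): 6·6+1·0=36≤38, 3·6+5·0=18≤26, objective 48.
Maximum is 52 at (s,t)=(6,1).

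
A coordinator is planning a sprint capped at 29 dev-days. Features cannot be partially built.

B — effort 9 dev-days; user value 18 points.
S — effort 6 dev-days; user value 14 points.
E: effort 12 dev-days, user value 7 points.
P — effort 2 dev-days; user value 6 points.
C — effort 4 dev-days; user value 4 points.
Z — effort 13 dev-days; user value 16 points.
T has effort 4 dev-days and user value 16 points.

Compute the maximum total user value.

Take B, S, P, C, and T: effort 9 + 6 + 2 + 4 + 4 = 25 ≤ 29, user value 18 + 14 + 6 + 4 + 16 = 58.
No other feasible combination does better.

58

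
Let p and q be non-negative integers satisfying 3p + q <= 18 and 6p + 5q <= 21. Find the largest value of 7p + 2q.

The continuous relaxation peaks at (3.5, 0) with value 24.50; rounding to a feasible lattice point costs some objective.
(p,q)=(3,0): 3·3+1·0=9≤18, 6·3+5·0=18≤21, objective 21.
(p,q)=(2,1): 3·2+1·1=7≤18, 6·2+5·1=17≤21, objective 16.
(p,q)=(2,0): 3·2+1·0=6≤18, 6·2+5·0=12≤21, objective 14.
Maximum is 21 at (p,q)=(3,0).

21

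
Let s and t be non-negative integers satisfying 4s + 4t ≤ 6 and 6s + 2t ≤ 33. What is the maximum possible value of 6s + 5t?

Relaxing integrality, the LP optimum is 9.00 at (s,t) = (1.5, 0), which is not an integer point.
(s,t)=(1,0): 4·1+4·0=4≤6, 6·1+2·0=6≤33, objective 6.
(s,t)=(0,1): 4·0+4·1=4≤6, 6·0+2·1=2≤33, objective 5.
Maximum is 6 at (s,t)=(1,0).

6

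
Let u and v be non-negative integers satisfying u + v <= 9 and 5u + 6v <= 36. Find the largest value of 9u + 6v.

63

The continuous relaxation peaks at (7.2, 0) with value 64.80; rounding to a feasible lattice point costs some objective.
(u,v)=(7,0): 1·7+1·0=7≤9, 5·7+6·0=35≤36, objective 63.
(u,v)=(6,1): 1·6+1·1=7≤9, 5·6+6·1=36≤36, objective 60.
(u,v)=(6,0): 1·6+1·0=6≤9, 5·6+6·0=30≤36, objective 54.
Maximum is 63 at (u,v)=(7,0).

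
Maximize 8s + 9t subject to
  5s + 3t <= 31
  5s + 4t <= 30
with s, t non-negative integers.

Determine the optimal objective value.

Relaxing integrality, the LP optimum is 67.50 at (s,t) = (0, 7.5), which is not an integer point.
(s,t)=(0,7): 5·0+3·7=21≤31, 5·0+4·7=28≤30, objective 63.
(s,t)=(1,6): 5·1+3·6=23≤31, 5·1+4·6=29≤30, objective 62.
The best lattice point is (0,7), giving 63.

63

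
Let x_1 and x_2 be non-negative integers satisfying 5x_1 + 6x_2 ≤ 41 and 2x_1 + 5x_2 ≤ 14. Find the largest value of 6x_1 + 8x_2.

(x_1,x_2)=(7,0): 5·7+6·0=35≤41, 2·7+5·0=14≤14, objective 42.
(x_1,x_2)=(6,0): 5·6+6·0=30≤41, 2·6+5·0=12≤14, objective 36.
The best lattice point is (7,0), giving 42.

42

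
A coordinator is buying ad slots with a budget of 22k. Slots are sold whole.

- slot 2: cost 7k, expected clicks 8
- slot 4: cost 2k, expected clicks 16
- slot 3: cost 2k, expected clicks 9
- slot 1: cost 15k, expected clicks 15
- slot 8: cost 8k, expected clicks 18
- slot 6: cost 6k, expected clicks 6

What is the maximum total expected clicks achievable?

Take slot 2, slot 4, slot 3, and slot 8: cost 7 + 2 + 2 + 8 = 19 ≤ 22, expected clicks 8 + 16 + 9 + 18 = 51.
No other feasible combination does better.

51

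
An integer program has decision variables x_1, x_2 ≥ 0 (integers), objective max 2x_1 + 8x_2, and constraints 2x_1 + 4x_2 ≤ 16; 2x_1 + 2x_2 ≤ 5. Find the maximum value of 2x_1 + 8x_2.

16

The continuous relaxation peaks at (0, 2.5) with value 20.00; rounding to a feasible lattice point costs some objective.
(x_1,x_2)=(0,2): 2·0+4·2=8≤16, 2·0+2·2=4≤5, objective 16.
(x_1,x_2)=(1,1): 2·1+4·1=6≤16, 2·1+2·1=4≤5, objective 10.
(x_1,x_2)=(0,1): 2·0+4·1=4≤16, 2·0+2·1=2≤5, objective 8.
Maximum is 16 at (x_1,x_2)=(0,2).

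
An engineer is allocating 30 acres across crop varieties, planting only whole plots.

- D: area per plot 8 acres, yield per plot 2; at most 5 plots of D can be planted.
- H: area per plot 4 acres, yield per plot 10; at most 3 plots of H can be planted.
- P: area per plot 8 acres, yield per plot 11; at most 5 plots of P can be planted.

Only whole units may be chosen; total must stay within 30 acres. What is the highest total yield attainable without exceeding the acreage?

52

3×H and 2×P: area 28 ≤ 30, yield 3·10 + 2·11 = 52.
1×H and 3×P: area 28 ≤ 30, yield 1·10 + 3·11 = 43.
Best is 52.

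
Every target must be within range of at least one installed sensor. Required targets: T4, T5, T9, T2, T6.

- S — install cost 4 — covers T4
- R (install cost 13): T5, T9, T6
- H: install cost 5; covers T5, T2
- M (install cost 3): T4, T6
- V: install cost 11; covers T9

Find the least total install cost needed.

This is an integer covering problem.
Choose H, M, and V: together they cover T4, T5, T9, T2, T6 — every target.
Total install cost: 5 + 3 + 11 = 19.

19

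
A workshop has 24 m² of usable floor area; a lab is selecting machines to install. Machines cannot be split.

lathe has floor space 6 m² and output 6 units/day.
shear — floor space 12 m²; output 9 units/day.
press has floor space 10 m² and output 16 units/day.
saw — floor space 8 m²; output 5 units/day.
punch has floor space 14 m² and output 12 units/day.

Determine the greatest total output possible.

Allowing fractional choices, the relaxed optimum would be about 28.9, but machines are indivisible.
lathe + press + saw: floor space 6 + 10 + 8 = 24 ≤ 24, output 6 + 16 + 5 = 27.
press + punch: floor space 10 + 14 = 24 ≤ 24, output 16 + 12 = 28.
shear + press: floor space 12 + 10 = 22 ≤ 24, output 9 + 16 = 25.
Best is press and punch with total output 28.

28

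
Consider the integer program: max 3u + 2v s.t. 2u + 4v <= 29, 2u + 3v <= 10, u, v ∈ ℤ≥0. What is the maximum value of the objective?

(u,v)=(5,0) is feasible, giving 15.
(u,v)=(4,0) is feasible, giving 12.
No feasible integer point exceeds 15.

15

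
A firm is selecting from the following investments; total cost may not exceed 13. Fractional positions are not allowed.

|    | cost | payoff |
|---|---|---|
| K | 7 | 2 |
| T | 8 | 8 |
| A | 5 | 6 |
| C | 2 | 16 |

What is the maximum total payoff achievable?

Take T and C: cost 8 + 2 = 10 ≤ 13, payoff 8 + 16 = 24.
No other feasible combination does better.

24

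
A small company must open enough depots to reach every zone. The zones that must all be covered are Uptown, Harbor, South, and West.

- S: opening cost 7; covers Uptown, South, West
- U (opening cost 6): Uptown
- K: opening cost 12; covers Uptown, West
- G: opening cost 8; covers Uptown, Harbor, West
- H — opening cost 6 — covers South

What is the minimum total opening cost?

14

The greedy cost-per-new-zone heuristic would pick S and G for 15, but a cheaper cover exists.
Choose G and H: together they cover Uptown, Harbor, South, West — every zone.
Total opening cost: 8 + 6 = 14.
No cover costs less than 14.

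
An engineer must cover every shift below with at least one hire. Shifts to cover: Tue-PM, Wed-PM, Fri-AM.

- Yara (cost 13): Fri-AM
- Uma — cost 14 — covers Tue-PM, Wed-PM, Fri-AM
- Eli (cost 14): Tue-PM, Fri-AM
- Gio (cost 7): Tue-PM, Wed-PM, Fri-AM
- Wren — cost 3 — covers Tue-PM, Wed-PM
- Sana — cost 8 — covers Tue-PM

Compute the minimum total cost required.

7

The greedy cost-per-new-shift heuristic would pick Wren and Gio for 10, but a cheaper cover exists.
Gio alone covers Tue-PM, Wed-PM, Fri-AM — every shift.
Total cost: 7.
No cover costs less than 7.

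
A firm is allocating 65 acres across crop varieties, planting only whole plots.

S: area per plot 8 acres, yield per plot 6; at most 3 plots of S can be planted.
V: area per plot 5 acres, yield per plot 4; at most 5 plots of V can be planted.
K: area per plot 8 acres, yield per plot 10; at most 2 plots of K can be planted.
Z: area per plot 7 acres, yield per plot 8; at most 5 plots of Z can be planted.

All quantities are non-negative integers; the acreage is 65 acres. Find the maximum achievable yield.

70

K has the best ratio (10/8); taking only K gives at most 2×10 = 20 (stopped by the supply cap of 2).
Mixing does better — 1×S, 1×V, 2×K, and 5×Z: area 64 ≤ 65, yield 1·6 + 1·4 + 2·10 + 5·8 = 70.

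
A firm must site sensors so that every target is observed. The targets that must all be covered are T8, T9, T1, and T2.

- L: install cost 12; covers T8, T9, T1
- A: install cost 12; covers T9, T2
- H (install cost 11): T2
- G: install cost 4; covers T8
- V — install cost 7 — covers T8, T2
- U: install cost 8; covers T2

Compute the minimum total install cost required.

19

Choose L and V: together they cover T8, T9, T1, T2 — every target.
Total install cost: 12 + 7 = 19.
No cover costs less than 19.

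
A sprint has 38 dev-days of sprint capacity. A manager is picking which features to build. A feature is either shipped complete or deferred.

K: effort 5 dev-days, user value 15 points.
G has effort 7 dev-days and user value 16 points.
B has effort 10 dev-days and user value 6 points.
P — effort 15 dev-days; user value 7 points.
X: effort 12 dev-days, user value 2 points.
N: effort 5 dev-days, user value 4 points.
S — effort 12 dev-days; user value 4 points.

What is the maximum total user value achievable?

44

Treat it as a binary knapsack problem.
Allowing fractional choices, the relaxed optimum would be about 46.1, but features are indivisible.
K + G + B + N: effort 5 + 7 + 10 + 5 = 27 ≤ 38, user value 15 + 16 + 6 + 4 = 41.
K + G + P + N: effort 5 + 7 + 15 + 5 = 32 ≤ 38, user value 15 + 16 + 7 + 4 = 42.
K + G + B + P: effort 5 + 7 + 10 + 15 = 37 ≤ 38, user value 15 + 16 + 6 + 7 = 44.
Best is K, G, B, and P with total user value 44.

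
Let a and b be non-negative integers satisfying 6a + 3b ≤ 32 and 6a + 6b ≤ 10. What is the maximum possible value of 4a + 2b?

(a,b)=(1,0) is feasible, giving 4.
(a,b)=(0,1) is feasible, giving 2.
No feasible integer point exceeds 4.

4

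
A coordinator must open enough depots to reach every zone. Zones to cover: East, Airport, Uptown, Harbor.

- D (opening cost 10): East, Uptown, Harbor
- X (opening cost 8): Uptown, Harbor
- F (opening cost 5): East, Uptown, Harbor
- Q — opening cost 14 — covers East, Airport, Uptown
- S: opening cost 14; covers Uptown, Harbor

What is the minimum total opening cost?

19

Choose F and Q: together they cover East, Airport, Uptown, Harbor — every zone.
Total opening cost: 5 + 14 = 19.
No cover costs less than 19.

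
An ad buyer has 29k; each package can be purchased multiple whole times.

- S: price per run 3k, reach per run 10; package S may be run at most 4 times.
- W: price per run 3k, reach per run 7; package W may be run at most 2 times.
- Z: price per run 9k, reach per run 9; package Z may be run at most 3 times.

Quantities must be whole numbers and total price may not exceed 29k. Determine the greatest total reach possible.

63

4×S, 1×W, and 1×Z: price 24 ≤ 29, reach 4·10 + 1·7 + 1·9 = 56.
4×S, 2×W, and 1×Z: price 27 ≤ 29, reach 4·10 + 2·7 + 1·9 = 63.
Best is 63.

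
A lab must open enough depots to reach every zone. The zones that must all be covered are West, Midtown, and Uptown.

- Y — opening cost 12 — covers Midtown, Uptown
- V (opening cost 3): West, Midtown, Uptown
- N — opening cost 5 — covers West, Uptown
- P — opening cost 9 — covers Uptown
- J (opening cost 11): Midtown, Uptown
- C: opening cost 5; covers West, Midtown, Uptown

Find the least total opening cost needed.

This is an integer covering problem.
V alone covers West, Midtown, Uptown — every zone.
Total opening cost: 3.
No cover costs less than 3.

3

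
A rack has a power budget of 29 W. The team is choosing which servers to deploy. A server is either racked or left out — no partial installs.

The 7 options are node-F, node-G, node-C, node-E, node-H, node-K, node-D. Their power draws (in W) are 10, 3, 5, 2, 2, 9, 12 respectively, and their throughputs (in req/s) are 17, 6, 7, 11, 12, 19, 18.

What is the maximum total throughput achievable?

Take node-F, node-C, node-E, node-H, and node-K: power draw 10 + 5 + 2 + 2 + 9 = 28 ≤ 29, throughput 17 + 7 + 11 + 12 + 19 = 66.
No feasible combination exceeds this.

66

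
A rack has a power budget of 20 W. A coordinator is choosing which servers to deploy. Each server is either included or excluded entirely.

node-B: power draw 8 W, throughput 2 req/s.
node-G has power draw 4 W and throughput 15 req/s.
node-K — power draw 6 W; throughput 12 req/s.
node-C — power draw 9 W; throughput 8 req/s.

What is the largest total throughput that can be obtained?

35

Allowing fractional choices, the relaxed optimum would be about 35.2, but servers are indivisible.
node-G + node-K + node-C: power draw 4 + 6 + 9 = 19 ≤ 20, throughput 15 + 12 + 8 = 35.
node-B + node-G + node-K: power draw 8 + 4 + 6 = 18 ≤ 20, throughput 2 + 15 + 12 = 29.
node-G + node-K: power draw 4 + 6 = 10 ≤ 20, throughput 15 + 12 = 27.
Best is node-G, node-K, and node-C with total throughput 35.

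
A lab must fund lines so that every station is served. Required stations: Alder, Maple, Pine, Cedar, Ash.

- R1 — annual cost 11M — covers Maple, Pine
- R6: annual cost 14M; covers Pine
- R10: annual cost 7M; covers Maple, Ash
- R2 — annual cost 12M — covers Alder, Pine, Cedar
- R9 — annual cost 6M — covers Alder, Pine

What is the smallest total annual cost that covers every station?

19

Choose R10 and R2: together they cover Alder, Maple, Pine, Cedar, Ash — every station.
Total annual cost: 7 + 12 = 19.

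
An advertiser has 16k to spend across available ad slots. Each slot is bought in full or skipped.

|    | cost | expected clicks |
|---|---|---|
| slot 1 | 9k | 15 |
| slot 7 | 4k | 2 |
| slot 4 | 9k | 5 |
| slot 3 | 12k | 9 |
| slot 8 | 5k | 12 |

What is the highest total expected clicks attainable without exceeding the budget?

27

slot 4 + slot 8: cost 9 + 5 = 14 ≤ 16, expected clicks 5 + 12 = 17.
slot 1 + slot 8: cost 9 + 5 = 14 ≤ 16, expected clicks 15 + 12 = 27.
slot 1 + slot 7: cost 9 + 4 = 13 ≤ 16, expected clicks 15 + 2 = 17.
Best is slot 1 and slot 8 with total expected clicks 27.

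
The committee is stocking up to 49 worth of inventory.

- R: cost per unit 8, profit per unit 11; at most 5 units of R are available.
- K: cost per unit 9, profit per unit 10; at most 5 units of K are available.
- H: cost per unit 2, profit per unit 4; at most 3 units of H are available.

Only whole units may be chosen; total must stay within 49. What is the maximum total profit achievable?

Take 5×R and 3×H: cost 46 ≤ 49, profit 5·11 + 3·4 = 67.
H has the best ratio (4/2) and is taken to its limit of 3; remaining capacity is filled optimally with the others.

67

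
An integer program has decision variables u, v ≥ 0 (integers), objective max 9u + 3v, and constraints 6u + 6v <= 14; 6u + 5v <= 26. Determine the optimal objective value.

The continuous relaxation peaks at (2.33, 0) with value 21.00; rounding to a feasible lattice point costs some objective.
(u,v)=(2,0): 6·2+6·0=12≤14, 6·2+5·0=12≤26, objective 18.
(u,v)=(1,1): 6·1+6·1=12≤14, 6·1+5·1=11≤26, objective 12.
(u,v)=(1,0): 6·1+6·0=6≤14, 6·1+5·0=6≤26, objective 9.
Maximum is 18 at (u,v)=(2,0).

18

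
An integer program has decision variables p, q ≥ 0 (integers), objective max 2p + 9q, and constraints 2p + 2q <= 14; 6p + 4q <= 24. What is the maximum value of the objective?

(p,q)=(0,6): 2·0+2·6=12≤14, 6·0+4·6=24≤24, objective 54.
(p,q)=(0,5): 2·0+2·5=10≤14, 6·0+4·5=20≤24, objective 45.
The best lattice point is (0,6), giving 54.

54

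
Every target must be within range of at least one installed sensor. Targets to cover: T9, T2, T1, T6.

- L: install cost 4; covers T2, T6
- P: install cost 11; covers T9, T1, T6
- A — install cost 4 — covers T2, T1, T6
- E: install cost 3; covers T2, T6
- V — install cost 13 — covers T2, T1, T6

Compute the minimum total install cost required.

14

Choose P and E: together they cover T9, T2, T1, T6 — every target.
Total install cost: 11 + 3 = 14.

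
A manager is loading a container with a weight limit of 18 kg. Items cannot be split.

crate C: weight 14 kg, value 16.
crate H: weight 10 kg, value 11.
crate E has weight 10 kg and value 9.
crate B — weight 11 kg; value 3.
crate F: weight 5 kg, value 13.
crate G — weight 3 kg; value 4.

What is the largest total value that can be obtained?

Allowing fractional choices, the relaxed optimum would be about 28.4, but items are indivisible.
crate H + crate F + crate G: weight 10 + 5 + 3 = 18 ≤ 18, value 11 + 13 + 4 = 28.
crate E + crate F + crate G: weight 10 + 5 + 3 = 18 ≤ 18, value 9 + 13 + 4 = 26.
crate H + crate F: weight 10 + 5 = 15 ≤ 18, value 11 + 13 = 24.
Best is crate H, crate F, and crate G with total value 28.

28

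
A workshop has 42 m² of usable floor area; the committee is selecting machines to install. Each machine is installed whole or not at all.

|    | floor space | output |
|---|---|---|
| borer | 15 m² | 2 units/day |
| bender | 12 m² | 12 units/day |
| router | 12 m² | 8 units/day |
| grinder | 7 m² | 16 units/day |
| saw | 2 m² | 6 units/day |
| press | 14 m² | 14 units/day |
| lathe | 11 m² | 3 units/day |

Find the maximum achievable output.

router + grinder + saw + press: floor space 12 + 7 + 2 + 14 = 35 ≤ 42, output 8 + 16 + 6 + 14 = 44.
bender + grinder + saw + press: floor space 12 + 7 + 2 + 14 = 35 ≤ 42, output 12 + 16 + 6 + 14 = 48.
Best is bender, grinder, saw, and press with total output 48.

48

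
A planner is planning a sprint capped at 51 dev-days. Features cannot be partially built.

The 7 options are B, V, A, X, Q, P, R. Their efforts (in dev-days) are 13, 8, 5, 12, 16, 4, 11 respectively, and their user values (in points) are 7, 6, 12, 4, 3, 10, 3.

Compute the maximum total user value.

This is a 0-1 knapsack instance.
Allowing fractional choices, the relaxed optimum would be about 41.5, but features are indivisible.
B + V + A + P + R: effort 13 + 8 + 5 + 4 + 11 = 41 ≤ 51, user value 7 + 6 + 12 + 10 + 3 = 38.
B + V + A + Q + P: effort 13 + 8 + 5 + 16 + 4 = 46 ≤ 51, user value 7 + 6 + 12 + 3 + 10 = 38.
B + V + A + X + P: effort 13 + 8 + 5 + 12 + 4 = 42 ≤ 51, user value 7 + 6 + 12 + 4 + 10 = 39.
Best is B, V, A, X, and P with total user value 39.

39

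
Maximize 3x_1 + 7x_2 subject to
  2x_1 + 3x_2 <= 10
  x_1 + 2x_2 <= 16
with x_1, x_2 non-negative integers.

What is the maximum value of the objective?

The continuous relaxation peaks at (0, 3.33) with value 23.33; rounding to a feasible lattice point costs some objective.
(x_1,x_2)=(0,3) is feasible, giving 21.
(x_1,x_2)=(1,2) is feasible, giving 17.
(x_1,x_2)=(0,2) is feasible, giving 14.
The best lattice point is (0,3), giving 21.

21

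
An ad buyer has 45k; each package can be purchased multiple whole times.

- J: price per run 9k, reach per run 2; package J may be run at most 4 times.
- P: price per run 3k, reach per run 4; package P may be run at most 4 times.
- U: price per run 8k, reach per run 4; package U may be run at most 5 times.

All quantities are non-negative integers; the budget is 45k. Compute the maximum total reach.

32

P has the best ratio (4/3); taking only P gives at most 4×4 = 16 (stopped by the supply cap of 4).
Mixing does better — 4×P and 4×U: price 44 ≤ 45, reach 4·4 + 4·4 = 32.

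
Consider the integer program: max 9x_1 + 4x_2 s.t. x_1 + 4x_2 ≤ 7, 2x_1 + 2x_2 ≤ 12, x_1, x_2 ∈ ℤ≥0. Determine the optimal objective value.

(x_1,x_2)=(6,0): 1·6+4·0=6≤7, 2·6+2·0=12≤12, objective 54.
(x_1,x_2)=(5,0): 1·5+4·0=5≤7, 2·5+2·0=10≤12, objective 45.
Maximum is 54 at (x_1,x_2)=(6,0).

54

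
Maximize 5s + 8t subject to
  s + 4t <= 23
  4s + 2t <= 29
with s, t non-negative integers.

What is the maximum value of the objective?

57

The continuous relaxation peaks at (5, 4.5) with value 61.00; rounding to a feasible lattice point costs some objective.
(s,t)=(5,4): 1·5+4·4=21≤23, 4·5+2·4=28≤29, objective 57.
(s,t)=(4,4): 1·4+4·4=20≤23, 4·4+2·4=24≤29, objective 52.
(s,t)=(5,3): 1·5+4·3=17≤23, 4·5+2·3=26≤29, objective 49.
The best lattice point is (5,4), giving 57.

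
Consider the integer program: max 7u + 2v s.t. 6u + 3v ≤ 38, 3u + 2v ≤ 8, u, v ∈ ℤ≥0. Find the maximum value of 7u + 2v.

Relaxing integrality, the LP optimum is 18.67 at (u,v) = (2.67, 0), which is not an integer point.
(u,v)=(2,1): 6·2+3·1=15≤38, 3·2+2·1=8≤8, objective 16.
(u,v)=(2,0): 6·2+3·0=12≤38, 3·2+2·0=6≤8, objective 14.
No feasible integer point exceeds 16.

16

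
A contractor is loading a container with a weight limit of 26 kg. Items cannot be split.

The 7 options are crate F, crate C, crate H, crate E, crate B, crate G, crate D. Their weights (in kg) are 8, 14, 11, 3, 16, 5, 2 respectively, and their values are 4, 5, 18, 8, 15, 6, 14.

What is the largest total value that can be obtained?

46

crate H + crate E + crate G + crate D: weight 11 + 3 + 5 + 2 = 21 ≤ 26, value 18 + 8 + 6 + 14 = 46.
crate F + crate H + crate E + crate D: weight 8 + 11 + 3 + 2 = 24 ≤ 26, value 4 + 18 + 8 + 14 = 44.
Best is crate H, crate E, crate G, and crate D with total value 46.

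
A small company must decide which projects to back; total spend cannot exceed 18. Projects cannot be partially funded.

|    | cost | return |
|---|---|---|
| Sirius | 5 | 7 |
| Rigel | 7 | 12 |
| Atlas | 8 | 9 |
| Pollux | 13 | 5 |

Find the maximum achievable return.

Treat it as a binary knapsack problem.
Take Rigel and Atlas: cost 7 + 8 = 15 ≤ 18, return 12 + 9 = 21.
No other feasible combination does better.

21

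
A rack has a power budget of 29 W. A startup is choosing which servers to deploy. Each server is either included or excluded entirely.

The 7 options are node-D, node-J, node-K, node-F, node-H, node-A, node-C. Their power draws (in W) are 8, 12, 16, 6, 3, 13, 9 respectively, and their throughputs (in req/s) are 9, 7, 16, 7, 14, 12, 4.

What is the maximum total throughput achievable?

Allowing fractional choices, the relaxed optimum would be about 42.0, but servers are indivisible.
node-D + node-K + node-H: power draw 8 + 16 + 3 = 27 ≤ 29, throughput 9 + 16 + 14 = 39.
node-K + node-F + node-H: power draw 16 + 6 + 3 = 25 ≤ 29, throughput 16 + 7 + 14 = 37.
node-D + node-J + node-F + node-H: power draw 8 + 12 + 6 + 3 = 29 ≤ 29, throughput 9 + 7 + 7 + 14 = 37.
Best is node-D, node-K, and node-H with total throughput 39.

39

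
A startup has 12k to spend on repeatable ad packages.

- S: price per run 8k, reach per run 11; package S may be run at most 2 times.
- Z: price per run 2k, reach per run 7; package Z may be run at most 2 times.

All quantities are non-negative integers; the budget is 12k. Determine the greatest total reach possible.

25

Z has the best ratio (7/2); taking only Z gives at most 2×7 = 14 (stopped by the supply cap of 2).
Mixing does better — 1×S and 2×Z: price 12 ≤ 12, reach 1·11 + 2·7 = 25.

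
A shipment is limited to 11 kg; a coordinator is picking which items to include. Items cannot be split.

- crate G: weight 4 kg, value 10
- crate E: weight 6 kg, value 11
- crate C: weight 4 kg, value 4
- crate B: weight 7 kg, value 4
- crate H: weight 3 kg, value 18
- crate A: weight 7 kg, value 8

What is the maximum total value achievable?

Take crate G, crate C, and crate H: weight 4 + 4 + 3 = 11 ≤ 11, value 10 + 4 + 18 = 32.
No other feasible combination does better.

32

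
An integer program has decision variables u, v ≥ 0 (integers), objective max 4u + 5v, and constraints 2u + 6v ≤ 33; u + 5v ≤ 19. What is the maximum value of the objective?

Relaxing integrality, the LP optimum is 66.00 at (u,v) = (16.5, 0), which is not an integer point.
(u,v)=(16,0): 2·16+6·0=32≤33, 1·16+5·0=16≤19, objective 64.
(u,v)=(15,0): 2·15+6·0=30≤33, 1·15+5·0=15≤19, objective 60.
No feasible integer point exceeds 64.

64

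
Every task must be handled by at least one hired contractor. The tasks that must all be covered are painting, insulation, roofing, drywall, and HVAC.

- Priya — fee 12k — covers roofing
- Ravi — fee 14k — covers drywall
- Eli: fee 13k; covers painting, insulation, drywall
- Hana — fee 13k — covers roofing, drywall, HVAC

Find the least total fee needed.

Choose Eli and Hana: together they cover painting, insulation, roofing, drywall, HVAC — every task.
Total fee: 13 + 13 = 26.
No cover costs less than 26.

26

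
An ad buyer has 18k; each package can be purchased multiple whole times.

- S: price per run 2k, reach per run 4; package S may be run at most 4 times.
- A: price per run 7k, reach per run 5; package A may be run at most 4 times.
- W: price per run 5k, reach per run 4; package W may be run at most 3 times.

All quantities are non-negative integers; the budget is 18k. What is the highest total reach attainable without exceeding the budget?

24

This is a bounded integer knapsack.
S has the best ratio (4/2); taking only S gives at most 4×4 = 16 (stopped by the supply cap of 4).
Mixing does better — 4×S and 2×W: price 18 ≤ 18, reach 4·4 + 2·4 = 24.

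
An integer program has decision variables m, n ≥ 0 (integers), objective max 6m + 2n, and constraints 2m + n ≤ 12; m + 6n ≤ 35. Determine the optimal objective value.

36

(m,n)=(6,0): 2·6+1·0=12≤12, 1·6+6·0=6≤35, objective 36.
(m,n)=(5,1): 2·5+1·1=11≤12, 1·5+6·1=11≤35, objective 32.
(m,n)=(5,0): 2·5+1·0=10≤12, 1·5+6·0=5≤35, objective 30.
No feasible integer point exceeds 36.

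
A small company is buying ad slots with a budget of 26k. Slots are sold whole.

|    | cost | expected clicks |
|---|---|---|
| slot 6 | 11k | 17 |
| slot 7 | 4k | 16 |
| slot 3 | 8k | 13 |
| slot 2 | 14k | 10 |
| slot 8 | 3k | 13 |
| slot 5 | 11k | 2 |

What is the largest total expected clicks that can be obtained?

This is a 0-1 knapsack instance.
slot 6 + slot 7 + slot 3: cost 11 + 4 + 8 = 23 ≤ 26, expected clicks 17 + 16 + 13 = 46.
slot 6 + slot 7 + slot 3 + slot 8: cost 11 + 4 + 8 + 3 = 26 ≤ 26, expected clicks 17 + 16 + 13 + 13 = 59.
slot 6 + slot 7 + slot 8: cost 11 + 4 + 3 = 18 ≤ 26, expected clicks 17 + 16 + 13 = 46.
Best is slot 6, slot 7, slot 3, and slot 8 with total expected clicks 59.

59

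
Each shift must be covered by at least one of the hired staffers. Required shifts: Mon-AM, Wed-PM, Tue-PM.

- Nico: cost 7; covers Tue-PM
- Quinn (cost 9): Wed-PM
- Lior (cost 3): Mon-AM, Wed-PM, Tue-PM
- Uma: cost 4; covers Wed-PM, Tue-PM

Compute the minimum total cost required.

Lior alone covers Mon-AM, Wed-PM, Tue-PM — every shift.
Total cost: 3.
No cover costs less than 3.

3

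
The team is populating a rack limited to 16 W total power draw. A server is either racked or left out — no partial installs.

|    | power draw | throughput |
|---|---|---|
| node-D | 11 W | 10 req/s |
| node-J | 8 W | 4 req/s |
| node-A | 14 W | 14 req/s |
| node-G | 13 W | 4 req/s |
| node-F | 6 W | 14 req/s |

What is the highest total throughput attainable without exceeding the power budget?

18

node-J + node-F: power draw 8 + 6 = 14 ≤ 16, throughput 4 + 14 = 18.
node-A: power draw 14 ≤ 16, throughput 14.
node-F: power draw 6 ≤ 16, throughput 14.
Best is node-J and node-F with total throughput 18.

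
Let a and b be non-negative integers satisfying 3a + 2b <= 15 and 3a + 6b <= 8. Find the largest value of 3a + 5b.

Relaxing integrality, the LP optimum is 8.00 at (a,b) = (2.67, 0), which is not an integer point.
(a,b)=(2,0): 3·2+2·0=6≤15, 3·2+6·0=6≤8, objective 6.
(a,b)=(1,0): 3·1+2·0=3≤15, 3·1+6·0=3≤8, objective 3.
Maximum is 6 at (a,b)=(2,0).

6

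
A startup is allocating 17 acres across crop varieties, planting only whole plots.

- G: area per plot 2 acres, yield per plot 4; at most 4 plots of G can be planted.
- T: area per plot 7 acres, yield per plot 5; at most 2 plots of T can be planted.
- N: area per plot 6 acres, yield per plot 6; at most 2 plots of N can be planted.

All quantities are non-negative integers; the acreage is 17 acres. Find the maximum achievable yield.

This is a bounded integer knapsack.
4×G and 1×N: area 14 ≤ 17, yield 4·4 + 1·6 = 22.
4×G and 1×T: area 15 ≤ 17, yield 4·4 + 1·5 = 21.
Best is 22.

22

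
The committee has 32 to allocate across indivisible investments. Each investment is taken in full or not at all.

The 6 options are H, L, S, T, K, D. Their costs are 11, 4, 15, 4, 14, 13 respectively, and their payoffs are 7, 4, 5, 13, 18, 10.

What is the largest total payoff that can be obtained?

41

Allowing fractional choices, the relaxed optimum would be about 42.7, but investments are indivisible.
L + T + K: cost 4 + 4 + 14 = 22 ≤ 32, payoff 4 + 13 + 18 = 35.
H + T + K: cost 11 + 4 + 14 = 29 ≤ 32, payoff 7 + 13 + 18 = 38.
T + K + D: cost 4 + 14 + 13 = 31 ≤ 32, payoff 13 + 18 + 10 = 41.
Best is T, K, and D with total payoff 41.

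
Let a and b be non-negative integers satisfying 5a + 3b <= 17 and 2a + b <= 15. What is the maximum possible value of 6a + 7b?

(a,b)=(0,5) is feasible, giving 35.
(a,b)=(1,4) is feasible, giving 34.
(a,b)=(0,4) is feasible, giving 28.
No feasible integer point exceeds 35.

35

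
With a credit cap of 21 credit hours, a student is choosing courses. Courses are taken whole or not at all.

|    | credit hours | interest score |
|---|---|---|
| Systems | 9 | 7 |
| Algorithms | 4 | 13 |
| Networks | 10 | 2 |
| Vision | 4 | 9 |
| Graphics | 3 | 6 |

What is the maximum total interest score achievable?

35

Allowing fractional choices, the relaxed optimum would be about 35.2, but courses are indivisible.
Algorithms + Networks + Vision + Graphics: credit hours 4 + 10 + 4 + 3 = 21 ≤ 21, interest score 13 + 2 + 9 + 6 = 30.
Systems + Algorithms + Vision: credit hours 9 + 4 + 4 = 17 ≤ 21, interest score 7 + 13 + 9 = 29.
Systems + Algorithms + Vision + Graphics: credit hours 9 + 4 + 4 + 3 = 20 ≤ 21, interest score 7 + 13 + 9 + 6 = 35.
Best is Systems, Algorithms, Vision, and Graphics with total interest score 35.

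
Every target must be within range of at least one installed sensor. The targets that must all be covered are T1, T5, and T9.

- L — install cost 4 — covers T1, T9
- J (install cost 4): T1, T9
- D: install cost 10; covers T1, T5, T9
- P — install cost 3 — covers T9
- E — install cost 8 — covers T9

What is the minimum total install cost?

D alone covers T1, T5, T9 — every target.
Total install cost: 10.

10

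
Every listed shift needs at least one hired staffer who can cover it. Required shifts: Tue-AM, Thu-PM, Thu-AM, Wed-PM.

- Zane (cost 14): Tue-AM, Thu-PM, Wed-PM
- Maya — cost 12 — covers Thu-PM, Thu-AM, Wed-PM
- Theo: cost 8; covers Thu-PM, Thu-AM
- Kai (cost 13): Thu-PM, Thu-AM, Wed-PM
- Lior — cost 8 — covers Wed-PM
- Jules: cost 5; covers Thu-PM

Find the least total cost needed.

22

This is a weighted set-cover instance.
The greedy cost-per-new-shift heuristic would pick Maya and Zane for 26, but a cheaper cover exists.
Choose Zane and Theo: together they cover Tue-AM, Thu-PM, Thu-AM, Wed-PM — every shift.
Total cost: 14 + 8 = 22.
No cover costs less than 22.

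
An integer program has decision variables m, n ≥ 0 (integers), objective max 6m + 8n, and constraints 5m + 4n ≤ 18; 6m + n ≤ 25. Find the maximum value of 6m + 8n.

32

(m,n)=(0,4): 5·0+4·4=16≤18, 6·0+1·4=4≤25, objective 32.
(m,n)=(1,3): 5·1+4·3=17≤18, 6·1+1·3=9≤25, objective 30.
(m,n)=(0,3): 5·0+4·3=12≤18, 6·0+1·3=3≤25, objective 24.
Maximum is 32 at (m,n)=(0,4).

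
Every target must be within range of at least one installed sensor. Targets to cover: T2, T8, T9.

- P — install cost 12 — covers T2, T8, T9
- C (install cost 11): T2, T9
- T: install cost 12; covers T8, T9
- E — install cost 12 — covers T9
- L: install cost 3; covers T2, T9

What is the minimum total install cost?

12

The greedy cost-per-new-target heuristic would pick L and P for 15, but a cheaper cover exists.
P alone covers T2, T8, T9 — every target.
Total install cost: 12.
No cover costs less than 12.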